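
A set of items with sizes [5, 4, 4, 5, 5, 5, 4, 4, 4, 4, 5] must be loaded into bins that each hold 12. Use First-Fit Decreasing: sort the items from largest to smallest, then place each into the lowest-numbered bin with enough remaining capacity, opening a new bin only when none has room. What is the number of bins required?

5

Sorted descending: 5, 5, 5, 5, 5, 4, 4, 4, 4, 4, 4.
Put 5 in bin 1; 7 remain.
Put 5 in bin 1; 2 remain.
Put 5 in bin 2; 7 remain.
Put 5 in bin 2; 2 remain.
Put 5 in bin 3; 7 remain.
Put 4 in bin 3; 3 remain.
Put 4 in bin 4; 8 remain.
Put 4 in bin 4; 4 remain.
Put 4 in bin 4; 0 remain.
Put 4 in bin 5; 8 remain.
Put 4 in bin 5; 4 remain.
Final bins: [5,5] [5,5] [5,4] [4,4,4] [4,4].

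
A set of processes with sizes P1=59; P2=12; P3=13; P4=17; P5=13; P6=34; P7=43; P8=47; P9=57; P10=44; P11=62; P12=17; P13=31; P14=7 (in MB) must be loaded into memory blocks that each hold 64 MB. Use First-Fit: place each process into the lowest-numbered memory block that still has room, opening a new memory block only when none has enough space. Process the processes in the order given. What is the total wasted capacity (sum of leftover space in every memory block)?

Put P1 (59 MB) in memory block 1; 5 MB remain.
Put P2 (12 MB) in memory block 2; 52 MB remain.
Put P3 (13 MB) in memory block 2; 39 MB remain.
Put P4 (17 MB) in memory block 2; 22 MB remain.
Put P5 (13 MB) in memory block 2; 9 MB remain.
Put P6 (34 MB) in memory block 3; 30 MB remain.
Put P7 (43 MB) in memory block 4; 21 MB remain.
Put P8 (47 MB) in memory block 5; 17 MB remain.
Put P9 (57 MB) in memory block 6; 7 MB remain.
Put P10 (44 MB) in memory block 7; 20 MB remain.
Put P11 (62 MB) in memory block 8; 2 MB remain.
Put P12 (17 MB) in memory block 3; 13 MB remain.
Put P13 (31 MB) in memory block 9; 33 MB remain.
Put P14 (7 MB) in memory block 2; 2 MB remain.
9 memory blocks × 64 MB = 576 MB; used 456 MB; unused 120 MB.

120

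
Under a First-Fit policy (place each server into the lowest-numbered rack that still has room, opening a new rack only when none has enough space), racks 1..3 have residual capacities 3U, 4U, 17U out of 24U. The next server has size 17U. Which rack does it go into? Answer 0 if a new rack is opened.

Racks with room: rack 3 (17U).
The first with room is rack 3.

3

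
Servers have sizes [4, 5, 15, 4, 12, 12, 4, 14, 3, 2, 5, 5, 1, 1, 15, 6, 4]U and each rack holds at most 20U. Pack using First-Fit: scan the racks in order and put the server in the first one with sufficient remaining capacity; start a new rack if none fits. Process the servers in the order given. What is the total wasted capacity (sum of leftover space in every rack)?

rack 1: place 4U, 16U left
rack 1: place 5U, 11U left
rack 2: place 15U, 5U left
rack 1: place 4U, 7U left
rack 3: place 12U, 8U left
rack 4: place 12U, 8U left
rack 1: place 4U, 3U left
rack 5: place 14U, 6U left
rack 1: place 3U, 0U left
rack 2: place 2U, 3U left
rack 3: place 5U, 3U left
rack 4: place 5U, 3U left
rack 2: place 1U, 2U left
rack 2: place 1U, 1U left
rack 6: place 15U, 5U left
rack 5: place 6U, 0U left
rack 6: place 4U, 1U left
6 racks × 20U = 120U; used 112U; unused 8U.

8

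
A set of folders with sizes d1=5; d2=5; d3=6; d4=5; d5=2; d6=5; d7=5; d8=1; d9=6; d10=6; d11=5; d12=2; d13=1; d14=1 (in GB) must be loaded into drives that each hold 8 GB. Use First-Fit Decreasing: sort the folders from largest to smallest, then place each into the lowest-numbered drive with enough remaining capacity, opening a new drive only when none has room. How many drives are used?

9

Sorted descending: 6, 6, 6, 5, 5, 5, 5, 5, 5, 2, 2, 1, 1, 1.
6 GB → drive 1 (remaining 2 GB)
6 GB → drive 2 (remaining 2 GB)
6 GB → drive 3 (remaining 2 GB)
5 GB → drive 4 (remaining 3 GB)
5 GB → drive 5 (remaining 3 GB)
5 GB → drive 6 (remaining 3 GB)
5 GB → drive 7 (remaining 3 GB)
5 GB → drive 8 (remaining 3 GB)
5 GB → drive 9 (remaining 3 GB)
2 GB → drive 1 (remaining 0 GB)
2 GB → drive 2 (remaining 0 GB)
1 GB → drive 3 (remaining 1 GB)
1 GB → drive 3 (remaining 0 GB)
1 GB → drive 4 (remaining 2 GB)
Final drives: [6,2] [6,2] [6,1,1] [5,1] [5] [5] [5] [5] [5].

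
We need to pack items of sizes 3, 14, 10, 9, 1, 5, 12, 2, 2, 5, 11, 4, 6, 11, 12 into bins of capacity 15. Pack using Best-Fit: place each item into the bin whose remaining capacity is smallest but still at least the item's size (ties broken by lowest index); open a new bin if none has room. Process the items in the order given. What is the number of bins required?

8

3 → bin 1 (remaining 12)
14 → bin 2 (remaining 1)
10 → bin 1 (remaining 2)
9 → bin 3 (remaining 6)
1 → bin 2 (remaining 0)
5 → bin 3 (remaining 1)
12 → bin 4 (remaining 3)
2 → bin 1 (remaining 0)
2 → bin 4 (remaining 1)
5 → bin 5 (remaining 10)
11 → bin 6 (remaining 4)
4 → bin 6 (remaining 0)
6 → bin 5 (remaining 4)
11 → bin 7 (remaining 4)
12 → bin 8 (remaining 3)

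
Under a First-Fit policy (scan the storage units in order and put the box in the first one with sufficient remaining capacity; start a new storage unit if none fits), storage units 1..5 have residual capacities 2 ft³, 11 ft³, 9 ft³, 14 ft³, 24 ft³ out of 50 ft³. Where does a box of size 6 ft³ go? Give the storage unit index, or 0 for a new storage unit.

Storage units with room: storage unit 2 (11 ft³), storage unit 3 (9 ft³), storage unit 4 (14 ft³), storage unit 5 (24 ft³).
The first with room is storage unit 2.

2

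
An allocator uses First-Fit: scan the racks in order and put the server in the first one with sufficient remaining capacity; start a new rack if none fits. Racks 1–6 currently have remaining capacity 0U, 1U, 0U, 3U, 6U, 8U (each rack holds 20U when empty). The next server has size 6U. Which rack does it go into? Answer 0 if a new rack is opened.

Racks with room: rack 5 (6U), rack 6 (8U).
The first with room is rack 5.

5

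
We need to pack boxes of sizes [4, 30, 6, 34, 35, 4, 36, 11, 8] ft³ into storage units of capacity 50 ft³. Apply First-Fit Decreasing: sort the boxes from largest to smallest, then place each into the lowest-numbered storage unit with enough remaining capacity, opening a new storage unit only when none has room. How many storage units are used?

4

Sorted descending: 36, 35, 34, 30, 11, 8, 6, 4, 4.
storage unit 1: place 36 ft³, 14 ft³ left
storage unit 2: place 35 ft³, 15 ft³ left
storage unit 3: place 34 ft³, 16 ft³ left
storage unit 4: place 30 ft³, 20 ft³ left
storage unit 1: place 11 ft³, 3 ft³ left
storage unit 2: place 8 ft³, 7 ft³ left
storage unit 2: place 6 ft³, 1 ft³ left
storage unit 3: place 4 ft³, 12 ft³ left
storage unit 3: place 4 ft³, 8 ft³ left
Final storage units: [36,11] [35,8,6] [34,4,4] [30].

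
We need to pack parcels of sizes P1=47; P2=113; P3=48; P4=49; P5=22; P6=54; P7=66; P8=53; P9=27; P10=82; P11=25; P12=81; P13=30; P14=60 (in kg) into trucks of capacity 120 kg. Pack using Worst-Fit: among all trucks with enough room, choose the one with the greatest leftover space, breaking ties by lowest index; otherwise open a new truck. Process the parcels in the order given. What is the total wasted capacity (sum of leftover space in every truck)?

203

Put P1 (47 kg) in truck 1; 73 kg remain.
Put P2 (113 kg) in truck 2; 7 kg remain.
Put P3 (48 kg) in truck 1; 25 kg remain.
Put P4 (49 kg) in truck 3; 71 kg remain.
Put P5 (22 kg) in truck 3; 49 kg remain.
Put P6 (54 kg) in truck 4; 66 kg remain.
Put P7 (66 kg) in truck 4; 0 kg remain.
Put P8 (53 kg) in truck 5; 67 kg remain.
Put P9 (27 kg) in truck 5; 40 kg remain.
Put P10 (82 kg) in truck 6; 38 kg remain.
Put P11 (25 kg) in truck 3; 24 kg remain.
Put P12 (81 kg) in truck 7; 39 kg remain.
Put P13 (30 kg) in truck 5; 10 kg remain.
Put P14 (60 kg) in truck 8; 60 kg remain.
8 trucks × 120 kg = 960 kg; used 757 kg; unused 203 kg.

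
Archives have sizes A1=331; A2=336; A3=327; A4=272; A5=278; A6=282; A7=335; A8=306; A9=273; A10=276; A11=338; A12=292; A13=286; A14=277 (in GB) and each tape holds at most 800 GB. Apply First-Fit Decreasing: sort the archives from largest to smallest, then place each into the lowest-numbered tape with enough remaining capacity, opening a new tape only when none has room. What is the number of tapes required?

Sorted descending: 338, 336, 335, 331, 327, 306, 292, 286, 282, 278, 277, 276, 273, 272.
Put 338 GB in tape 1; 462 GB remain.
Put 336 GB in tape 1; 126 GB remain.
Put 335 GB in tape 2; 465 GB remain.
Put 331 GB in tape 2; 134 GB remain.
Put 327 GB in tape 3; 473 GB remain.
Put 306 GB in tape 3; 167 GB remain.
Put 292 GB in tape 4; 508 GB remain.
Put 286 GB in tape 4; 222 GB remain.
Put 282 GB in tape 5; 518 GB remain.
Put 278 GB in tape 5; 240 GB remain.
Put 277 GB in tape 6; 523 GB remain.
Put 276 GB in tape 6; 247 GB remain.
Put 273 GB in tape 7; 527 GB remain.
Put 272 GB in tape 7; 255 GB remain.
Final tapes: [338,336] [335,331] [327,306] [292,286] [282,278] [277,276] [273,272].

7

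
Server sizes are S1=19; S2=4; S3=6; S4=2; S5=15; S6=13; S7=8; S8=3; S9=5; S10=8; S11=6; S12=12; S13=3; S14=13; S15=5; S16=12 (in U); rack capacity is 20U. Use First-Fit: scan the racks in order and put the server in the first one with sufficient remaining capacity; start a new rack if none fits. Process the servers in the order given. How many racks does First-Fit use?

8 racks

Put S1 (19U) in rack 1; 1U remain.
Put S2 (4U) in rack 2; 16U remain.
Put S3 (6U) in rack 2; 10U remain.
Put S4 (2U) in rack 2; 8U remain.
Put S5 (15U) in rack 3; 5U remain.
Put S6 (13U) in rack 4; 7U remain.
Put S7 (8U) in rack 2; 0U remain.
Put S8 (3U) in rack 3; 2U remain.
Put S9 (5U) in rack 4; 2U remain.
Put S10 (8U) in rack 5; 12U remain.
Put S11 (6U) in rack 5; 6U remain.
Put S12 (12U) in rack 6; 8U remain.
Put S13 (3U) in rack 5; 3U remain.
Put S14 (13U) in rack 7; 7U remain.
Put S15 (5U) in rack 6; 3U remain.
Put S16 (12U) in rack 8; 8U remain.
Final racks: [19] [4,6,2,8] [15,3] [13,5] [8,6,3] [12,5] [13] [12].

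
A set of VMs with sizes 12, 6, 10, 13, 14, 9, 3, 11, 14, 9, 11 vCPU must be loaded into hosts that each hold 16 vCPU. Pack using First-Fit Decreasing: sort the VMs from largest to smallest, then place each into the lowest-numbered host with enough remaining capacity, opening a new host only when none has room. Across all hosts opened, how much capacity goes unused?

32

Sorted descending: 14, 14, 13, 12, 11, 11, 10, 9, 9, 6, 3.
host 1: place 14 vCPU, 2 vCPU left
host 2: place 14 vCPU, 2 vCPU left
host 3: place 13 vCPU, 3 vCPU left
host 4: place 12 vCPU, 4 vCPU left
host 5: place 11 vCPU, 5 vCPU left
host 6: place 11 vCPU, 5 vCPU left
host 7: place 10 vCPU, 6 vCPU left
host 8: place 9 vCPU, 7 vCPU left
host 9: place 9 vCPU, 7 vCPU left
host 7: place 6 vCPU, 0 vCPU left
host 3: place 3 vCPU, 0 vCPU left
9 hosts × 16 vCPU = 144 vCPU; used 112 vCPU; unused 32 vCPU.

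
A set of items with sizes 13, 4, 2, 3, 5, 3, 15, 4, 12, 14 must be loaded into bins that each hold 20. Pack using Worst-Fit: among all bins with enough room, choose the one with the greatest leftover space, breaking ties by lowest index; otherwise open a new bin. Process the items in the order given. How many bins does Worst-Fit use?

Put 13 in bin 1; 7 remain.
Put 4 in bin 1; 3 remain.
Put 2 in bin 1; 1 remain.
Put 3 in bin 2; 17 remain.
Put 5 in bin 2; 12 remain.
Put 3 in bin 2; 9 remain.
Put 15 in bin 3; 5 remain.
Put 4 in bin 2; 5 remain.
Put 12 in bin 4; 8 remain.
Put 14 in bin 5; 6 remain.

5 bins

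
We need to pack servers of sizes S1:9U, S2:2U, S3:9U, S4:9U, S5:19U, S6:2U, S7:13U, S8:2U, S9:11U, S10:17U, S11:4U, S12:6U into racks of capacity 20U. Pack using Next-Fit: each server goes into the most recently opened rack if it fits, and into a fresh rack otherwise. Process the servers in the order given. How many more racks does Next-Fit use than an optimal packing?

1

Next-Fit: [9,2,9] [9] [19] [2,13,2] [11] [17] [4,6] → 7 racks.
Total size 103U; any packing needs at least ⌈103/20⌉ = 6 racks.
An optimal packing achieves that bound: [19] [17,2] [13,6] [11,9] [9,9,2] [4,2] → 6 racks.
Excess: 7 − 6 = 1.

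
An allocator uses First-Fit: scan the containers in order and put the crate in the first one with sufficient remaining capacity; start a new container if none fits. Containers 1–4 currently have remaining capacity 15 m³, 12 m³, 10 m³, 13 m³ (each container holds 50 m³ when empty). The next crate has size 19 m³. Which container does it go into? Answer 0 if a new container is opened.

0

No container has ≥ 19 m³ free, so a new container is opened.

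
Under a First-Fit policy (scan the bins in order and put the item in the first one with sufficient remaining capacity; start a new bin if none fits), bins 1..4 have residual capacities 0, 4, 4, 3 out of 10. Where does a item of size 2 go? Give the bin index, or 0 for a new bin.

2

Bins with room: bin 2 (4), bin 3 (4), bin 4 (3).
The first with room is bin 2.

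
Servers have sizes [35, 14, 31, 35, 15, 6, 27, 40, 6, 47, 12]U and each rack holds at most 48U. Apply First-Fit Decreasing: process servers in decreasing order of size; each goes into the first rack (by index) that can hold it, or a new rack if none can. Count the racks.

6

Sorted descending: 47, 40, 35, 35, 31, 27, 15, 14, 12, 6, 6.
47U → rack 1 (remaining 1U)
40U → rack 2 (remaining 8U)
35U → rack 3 (remaining 13U)
35U → rack 4 (remaining 13U)
31U → rack 5 (remaining 17U)
27U → rack 6 (remaining 21U)
15U → rack 5 (remaining 2U)
14U → rack 6 (remaining 7U)
12U → rack 3 (remaining 1U)
6U → rack 2 (remaining 2U)
6U → rack 4 (remaining 7U)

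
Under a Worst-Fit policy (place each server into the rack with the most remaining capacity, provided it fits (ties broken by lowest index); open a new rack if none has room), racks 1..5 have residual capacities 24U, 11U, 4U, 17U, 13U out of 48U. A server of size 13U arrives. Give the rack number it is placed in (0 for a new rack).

1

Racks with room: rack 1 (24U), rack 4 (17U), rack 5 (13U).
Most room is rack 1 with 24U free.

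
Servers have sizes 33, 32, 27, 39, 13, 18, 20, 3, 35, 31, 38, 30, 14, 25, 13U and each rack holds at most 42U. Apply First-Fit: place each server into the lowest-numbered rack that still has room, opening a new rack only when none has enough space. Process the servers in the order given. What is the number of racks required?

rack 1: place 33U, 9U left
rack 2: place 32U, 10U left
rack 3: place 27U, 15U left
rack 4: place 39U, 3U left
rack 3: place 13U, 2U left
rack 5: place 18U, 24U left
rack 5: place 20U, 4U left
rack 1: place 3U, 6U left
rack 6: place 35U, 7U left
rack 7: place 31U, 11U left
rack 8: place 38U, 4U left
rack 9: place 30U, 12U left
rack 10: place 14U, 28U left
rack 10: place 25U, 3U left
rack 11: place 13U, 29U left
Final racks: [33,3] [32] [27,13] [39] [18,20] [35] [31] [38] [30] [14,25] [13].

11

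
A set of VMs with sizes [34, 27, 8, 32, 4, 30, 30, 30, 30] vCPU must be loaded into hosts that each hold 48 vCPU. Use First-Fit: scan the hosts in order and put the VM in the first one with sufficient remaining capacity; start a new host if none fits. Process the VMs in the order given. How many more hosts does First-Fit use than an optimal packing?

0

First-Fit: [34,8,4] [27] [32] [30] [30] [30] [30] → 7 hosts.
7 VMs exceed 24 vCPU (half the capacity), and no two of those can share a host, so at least 7 hosts are needed.
So 7 is already optimal.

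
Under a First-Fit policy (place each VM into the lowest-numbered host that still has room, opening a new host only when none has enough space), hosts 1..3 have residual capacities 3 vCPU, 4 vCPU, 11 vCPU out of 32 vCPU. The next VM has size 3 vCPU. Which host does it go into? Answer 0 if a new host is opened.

1

Hosts with room: host 1 (3 vCPU), host 2 (4 vCPU), host 3 (11 vCPU).
The first with room is host 1.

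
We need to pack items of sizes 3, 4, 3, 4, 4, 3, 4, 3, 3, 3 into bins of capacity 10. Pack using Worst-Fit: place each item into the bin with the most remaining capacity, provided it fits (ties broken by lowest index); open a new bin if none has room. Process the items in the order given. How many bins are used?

3 → bin 1 (remaining 7)
4 → bin 1 (remaining 3)
3 → bin 1 (remaining 0)
4 → bin 2 (remaining 6)
4 → bin 2 (remaining 2)
3 → bin 3 (remaining 7)
4 → bin 3 (remaining 3)
3 → bin 3 (remaining 0)
3 → bin 4 (remaining 7)
3 → bin 4 (remaining 4)

4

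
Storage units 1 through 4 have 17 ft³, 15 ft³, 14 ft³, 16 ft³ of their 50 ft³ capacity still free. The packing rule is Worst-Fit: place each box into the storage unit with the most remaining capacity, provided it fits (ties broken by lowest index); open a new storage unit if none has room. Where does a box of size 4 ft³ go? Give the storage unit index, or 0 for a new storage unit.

1

Storage units with room: storage unit 1 (17 ft³), storage unit 2 (15 ft³), storage unit 3 (14 ft³), storage unit 4 (16 ft³).
Most room is storage unit 1 with 17 ft³ free.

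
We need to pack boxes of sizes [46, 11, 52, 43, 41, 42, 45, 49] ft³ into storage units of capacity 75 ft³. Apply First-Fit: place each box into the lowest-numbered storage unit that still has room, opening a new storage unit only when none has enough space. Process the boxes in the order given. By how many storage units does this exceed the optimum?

First-Fit: [46,11] [52] [43] [41] [42] [45] [49] → 7 storage units.
7 boxes exceed 37.5 ft³ (half the capacity), and no two of those can share a storage unit, so at least 7 storage units are needed.
So 7 is already optimal.

0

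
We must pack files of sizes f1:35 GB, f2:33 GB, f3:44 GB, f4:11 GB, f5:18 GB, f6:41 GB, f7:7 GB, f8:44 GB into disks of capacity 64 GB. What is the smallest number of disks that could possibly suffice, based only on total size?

4 disks

Total size = 35 + 33 + 44 + 11 + 18 + 41 + 7 + 44 = 233 GB.
⌈233 / 64⌉ = 4.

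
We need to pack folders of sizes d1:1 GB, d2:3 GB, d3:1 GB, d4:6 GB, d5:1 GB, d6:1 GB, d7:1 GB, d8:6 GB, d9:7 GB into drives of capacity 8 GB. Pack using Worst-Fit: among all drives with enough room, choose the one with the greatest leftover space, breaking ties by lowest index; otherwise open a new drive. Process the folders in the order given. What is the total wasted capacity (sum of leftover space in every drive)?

5

d1 (1 GB) → drive 1 (remaining 7 GB)
d2 (3 GB) → drive 1 (remaining 4 GB)
d3 (1 GB) → drive 1 (remaining 3 GB)
d4 (6 GB) → drive 2 (remaining 2 GB)
d5 (1 GB) → drive 1 (remaining 2 GB)
d6 (1 GB) → drive 1 (remaining 1 GB)
d7 (1 GB) → drive 2 (remaining 1 GB)
d8 (6 GB) → drive 3 (remaining 2 GB)
d9 (7 GB) → drive 4 (remaining 1 GB)
4 drives × 8 GB = 32 GB; used 27 GB; unused 5 GB.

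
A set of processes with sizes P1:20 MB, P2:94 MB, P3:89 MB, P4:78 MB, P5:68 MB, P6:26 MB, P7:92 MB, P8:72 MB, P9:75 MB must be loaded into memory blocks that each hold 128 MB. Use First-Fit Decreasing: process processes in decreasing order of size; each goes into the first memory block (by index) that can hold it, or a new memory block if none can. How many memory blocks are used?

7 memory blocks

Sorted descending: 94, 92, 89, 78, 75, 72, 68, 26, 20.
Put 94 MB in memory block 1; 34 MB remain.
Put 92 MB in memory block 2; 36 MB remain.
Put 89 MB in memory block 3; 39 MB remain.
Put 78 MB in memory block 4; 50 MB remain.
Put 75 MB in memory block 5; 53 MB remain.
Put 72 MB in memory block 6; 56 MB remain.
Put 68 MB in memory block 7; 60 MB remain.
Put 26 MB in memory block 1; 8 MB remain.
Put 20 MB in memory block 2; 16 MB remain.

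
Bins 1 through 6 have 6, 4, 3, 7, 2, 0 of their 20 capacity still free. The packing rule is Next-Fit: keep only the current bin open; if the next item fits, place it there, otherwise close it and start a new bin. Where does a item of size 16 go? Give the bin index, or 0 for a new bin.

0

Next-Fit only looks at bin 6, which has 0 free.
16 does not fit, so a new bin is opened.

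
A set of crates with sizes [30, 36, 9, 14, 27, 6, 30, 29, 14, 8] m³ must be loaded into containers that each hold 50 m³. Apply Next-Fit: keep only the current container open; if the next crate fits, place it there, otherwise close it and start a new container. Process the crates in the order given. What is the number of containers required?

6

30 m³ → container 1 (remaining 20 m³)
36 m³ → container 2 (remaining 14 m³)
9 m³ → container 2 (remaining 5 m³)
14 m³ → container 3 (remaining 36 m³)
27 m³ → container 3 (remaining 9 m³)
6 m³ → container 3 (remaining 3 m³)
30 m³ → container 4 (remaining 20 m³)
29 m³ → container 5 (remaining 21 m³)
14 m³ → container 5 (remaining 7 m³)
8 m³ → container 6 (remaining 42 m³)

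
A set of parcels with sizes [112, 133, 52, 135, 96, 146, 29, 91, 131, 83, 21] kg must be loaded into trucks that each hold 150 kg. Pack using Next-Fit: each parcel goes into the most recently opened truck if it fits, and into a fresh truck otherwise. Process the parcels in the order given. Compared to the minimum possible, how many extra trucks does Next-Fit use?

1

Next-Fit: [112] [133] [52] [135] [96] [146] [29,91] [131] [83,21] → 9 trucks.
8 parcels exceed 75 kg (half the capacity), and no two of those can share a truck, so at least 8 trucks are needed.
An optimal packing achieves that bound: [146] [135] [133] [131] [112,29] [96,52] [91,21] [83] → 8 trucks.
Excess: 9 − 8 = 1.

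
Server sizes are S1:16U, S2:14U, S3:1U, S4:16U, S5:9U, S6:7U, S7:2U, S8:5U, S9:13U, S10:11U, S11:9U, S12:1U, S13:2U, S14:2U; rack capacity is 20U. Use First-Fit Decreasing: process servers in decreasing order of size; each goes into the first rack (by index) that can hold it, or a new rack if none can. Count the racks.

6

Sorted descending: 16, 16, 14, 13, 11, 9, 9, 7, 5, 2, 2, 2, 1, 1.
16U → rack 1 (remaining 4U)
16U → rack 2 (remaining 4U)
14U → rack 3 (remaining 6U)
13U → rack 4 (remaining 7U)
11U → rack 5 (remaining 9U)
9U → rack 5 (remaining 0U)
9U → rack 6 (remaining 11U)
7U → rack 4 (remaining 0U)
5U → rack 3 (remaining 1U)
2U → rack 1 (remaining 2U)
2U → rack 1 (remaining 0U)
2U → rack 2 (remaining 2U)
1U → rack 2 (remaining 1U)
1U → rack 2 (remaining 0U)
Final racks: [16,2,2] [16,2,1,1] [14,5] [13,7] [11,9] [9].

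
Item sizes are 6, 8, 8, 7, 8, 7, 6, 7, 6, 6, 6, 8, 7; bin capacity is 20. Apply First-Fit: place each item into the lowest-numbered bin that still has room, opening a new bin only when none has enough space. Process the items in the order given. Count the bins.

6 → bin 1 (remaining 14)
8 → bin 1 (remaining 6)
8 → bin 2 (remaining 12)
7 → bin 2 (remaining 5)
8 → bin 3 (remaining 12)
7 → bin 3 (remaining 5)
6 → bin 1 (remaining 0)
7 → bin 4 (remaining 13)
6 → bin 4 (remaining 7)
6 → bin 4 (remaining 1)
6 → bin 5 (remaining 14)
8 → bin 5 (remaining 6)
7 → bin 6 (remaining 13)
Final bins: [6,8,6] [8,7] [8,7] [7,6,6] [6,8] [7].

6 bins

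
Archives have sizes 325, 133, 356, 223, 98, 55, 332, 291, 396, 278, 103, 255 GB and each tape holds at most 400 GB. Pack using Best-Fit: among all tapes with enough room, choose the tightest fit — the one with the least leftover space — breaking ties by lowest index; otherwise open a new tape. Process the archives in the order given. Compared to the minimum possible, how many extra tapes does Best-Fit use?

Best-Fit: [325,55] [133,223] [356] [98,291] [332] [396] [278,103] [255] → 8 tapes.
Total size 2845 GB; any packing needs at least ⌈2845/400⌉ = 8 tapes.
So 8 is already optimal.

0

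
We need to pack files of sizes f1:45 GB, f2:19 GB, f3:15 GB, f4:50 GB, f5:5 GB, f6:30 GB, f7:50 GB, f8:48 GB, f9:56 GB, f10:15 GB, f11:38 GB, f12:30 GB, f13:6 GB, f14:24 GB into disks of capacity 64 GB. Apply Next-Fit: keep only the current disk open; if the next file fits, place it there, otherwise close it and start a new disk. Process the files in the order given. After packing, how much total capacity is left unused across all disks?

145

Put f1 (45 GB) in disk 1; 19 GB remain.
Put f2 (19 GB) in disk 1; 0 GB remain.
Put f3 (15 GB) in disk 2; 49 GB remain.
Put f4 (50 GB) in disk 3; 14 GB remain.
Put f5 (5 GB) in disk 3; 9 GB remain.
Put f6 (30 GB) in disk 4; 34 GB remain.
Put f7 (50 GB) in disk 5; 14 GB remain.
Put f8 (48 GB) in disk 6; 16 GB remain.
Put f9 (56 GB) in disk 7; 8 GB remain.
Put f10 (15 GB) in disk 8; 49 GB remain.
Put f11 (38 GB) in disk 8; 11 GB remain.
Put f12 (30 GB) in disk 9; 34 GB remain.
Put f13 (6 GB) in disk 9; 28 GB remain.
Put f14 (24 GB) in disk 9; 4 GB remain.
9 disks × 64 GB = 576 GB; used 431 GB; unused 145 GB.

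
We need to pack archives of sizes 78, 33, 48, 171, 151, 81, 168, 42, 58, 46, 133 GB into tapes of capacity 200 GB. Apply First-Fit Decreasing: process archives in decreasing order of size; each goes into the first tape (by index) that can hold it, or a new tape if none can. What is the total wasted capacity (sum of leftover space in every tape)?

191

Sorted descending: 171, 168, 151, 133, 81, 78, 58, 48, 46, 42, 33.
Put 171 GB in tape 1; 29 GB remain.
Put 168 GB in tape 2; 32 GB remain.
Put 151 GB in tape 3; 49 GB remain.
Put 133 GB in tape 4; 67 GB remain.
Put 81 GB in tape 5; 119 GB remain.
Put 78 GB in tape 5; 41 GB remain.
Put 58 GB in tape 4; 9 GB remain.
Put 48 GB in tape 3; 1 GB remain.
Put 46 GB in tape 6; 154 GB remain.
Put 42 GB in tape 6; 112 GB remain.
Put 33 GB in tape 5; 8 GB remain.
6 tapes × 200 GB = 1200 GB; used 1009 GB; unused 191 GB.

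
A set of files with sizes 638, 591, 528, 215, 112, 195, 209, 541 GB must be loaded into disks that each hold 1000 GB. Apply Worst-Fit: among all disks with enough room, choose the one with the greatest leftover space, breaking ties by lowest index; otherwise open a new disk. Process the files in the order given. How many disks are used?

disk 1: place 638 GB, 362 GB left
disk 2: place 591 GB, 409 GB left
disk 3: place 528 GB, 472 GB left
disk 3: place 215 GB, 257 GB left
disk 2: place 112 GB, 297 GB left
disk 1: place 195 GB, 167 GB left
disk 2: place 209 GB, 88 GB left
disk 4: place 541 GB, 459 GB left

4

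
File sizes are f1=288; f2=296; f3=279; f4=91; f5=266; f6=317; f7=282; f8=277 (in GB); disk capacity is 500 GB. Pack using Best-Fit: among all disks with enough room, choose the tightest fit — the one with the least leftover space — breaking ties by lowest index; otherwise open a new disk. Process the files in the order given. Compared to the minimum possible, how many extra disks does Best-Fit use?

0

Best-Fit: [288] [296,91] [279] [266] [317] [282] [277] → 7 disks.
7 files exceed 250 GB (half the capacity), and no two of those can share a disk, so at least 7 disks are needed.
So 7 is already optimal.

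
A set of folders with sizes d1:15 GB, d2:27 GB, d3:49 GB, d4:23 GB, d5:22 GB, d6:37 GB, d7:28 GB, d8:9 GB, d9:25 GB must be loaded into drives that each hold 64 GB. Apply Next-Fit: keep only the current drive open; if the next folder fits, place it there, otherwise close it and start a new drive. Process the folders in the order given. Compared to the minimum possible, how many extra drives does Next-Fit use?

1

Next-Fit: [15,27] [49] [23,22] [37] [28,9,25] → 5 drives.
Total size 235 GB; any packing needs at least ⌈235/64⌉ = 4 drives.
An optimal packing achieves that bound: [49,15] [37,27] [28,25,9] [23,22] → 4 drives.
Excess: 5 − 4 = 1.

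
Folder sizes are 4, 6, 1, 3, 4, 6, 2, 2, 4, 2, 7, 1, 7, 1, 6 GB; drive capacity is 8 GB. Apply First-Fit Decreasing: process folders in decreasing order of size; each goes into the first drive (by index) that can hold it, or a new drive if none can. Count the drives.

Sorted descending: 7, 7, 6, 6, 6, 4, 4, 4, 3, 2, 2, 2, 1, 1, 1.
drive 1: place 7 GB, 1 GB left
drive 2: place 7 GB, 1 GB left
drive 3: place 6 GB, 2 GB left
drive 4: place 6 GB, 2 GB left
drive 5: place 6 GB, 2 GB left
drive 6: place 4 GB, 4 GB left
drive 6: place 4 GB, 0 GB left
drive 7: place 4 GB, 4 GB left
drive 7: place 3 GB, 1 GB left
drive 3: place 2 GB, 0 GB left
drive 4: place 2 GB, 0 GB left
drive 5: place 2 GB, 0 GB left
drive 1: place 1 GB, 0 GB left
drive 2: place 1 GB, 0 GB left
drive 7: place 1 GB, 0 GB left

7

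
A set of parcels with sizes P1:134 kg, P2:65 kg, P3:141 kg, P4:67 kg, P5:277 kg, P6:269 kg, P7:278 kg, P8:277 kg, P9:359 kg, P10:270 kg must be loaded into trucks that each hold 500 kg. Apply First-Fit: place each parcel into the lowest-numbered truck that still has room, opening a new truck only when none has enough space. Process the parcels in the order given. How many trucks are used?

Put P1 (134 kg) in truck 1; 366 kg remain.
Put P2 (65 kg) in truck 1; 301 kg remain.
Put P3 (141 kg) in truck 1; 160 kg remain.
Put P4 (67 kg) in truck 1; 93 kg remain.
Put P5 (277 kg) in truck 2; 223 kg remain.
Put P6 (269 kg) in truck 3; 231 kg remain.
Put P7 (278 kg) in truck 4; 222 kg remain.
Put P8 (277 kg) in truck 5; 223 kg remain.
Put P9 (359 kg) in truck 6; 141 kg remain.
Put P10 (270 kg) in truck 7; 230 kg remain.

7 trucks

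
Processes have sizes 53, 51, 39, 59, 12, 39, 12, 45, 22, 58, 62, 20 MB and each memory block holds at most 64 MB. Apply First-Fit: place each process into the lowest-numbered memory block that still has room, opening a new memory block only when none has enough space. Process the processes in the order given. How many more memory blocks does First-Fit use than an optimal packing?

1

First-Fit: [53] [51,12] [39,12] [59] [39,22] [45] [58] [62] [20] → 9 memory blocks.
Total size 472 MB; any packing needs at least ⌈472/64⌉ = 8 memory blocks.
An optimal packing achieves that bound: [62] [59] [58] [53] [51,12] [45,12] [39,22] [39,20] → 8 memory blocks.
Excess: 9 − 8 = 1.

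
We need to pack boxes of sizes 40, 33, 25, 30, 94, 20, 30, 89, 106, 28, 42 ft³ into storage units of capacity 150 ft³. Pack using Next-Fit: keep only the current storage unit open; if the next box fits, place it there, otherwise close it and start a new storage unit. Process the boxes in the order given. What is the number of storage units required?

5

Put 40 ft³ in storage unit 1; 110 ft³ remain.
Put 33 ft³ in storage unit 1; 77 ft³ remain.
Put 25 ft³ in storage unit 1; 52 ft³ remain.
Put 30 ft³ in storage unit 1; 22 ft³ remain.
Put 94 ft³ in storage unit 2; 56 ft³ remain.
Put 20 ft³ in storage unit 2; 36 ft³ remain.
Put 30 ft³ in storage unit 2; 6 ft³ remain.
Put 89 ft³ in storage unit 3; 61 ft³ remain.
Put 106 ft³ in storage unit 4; 44 ft³ remain.
Put 28 ft³ in storage unit 4; 16 ft³ remain.
Put 42 ft³ in storage unit 5; 108 ft³ remain.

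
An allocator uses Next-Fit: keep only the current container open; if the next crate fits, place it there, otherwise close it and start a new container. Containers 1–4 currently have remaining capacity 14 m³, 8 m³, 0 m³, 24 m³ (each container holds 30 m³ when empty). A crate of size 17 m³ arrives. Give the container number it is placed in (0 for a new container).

4

Next-Fit only looks at container 4, which has 24 m³ free.
17 m³ fits there.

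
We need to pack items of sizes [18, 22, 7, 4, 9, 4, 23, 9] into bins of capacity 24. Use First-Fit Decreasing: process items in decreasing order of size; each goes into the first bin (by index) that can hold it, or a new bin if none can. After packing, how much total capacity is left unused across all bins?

Sorted descending: 23, 22, 18, 9, 9, 7, 4, 4.
Put 23 in bin 1; 1 remain.
Put 22 in bin 2; 2 remain.
Put 18 in bin 3; 6 remain.
Put 9 in bin 4; 15 remain.
Put 9 in bin 4; 6 remain.
Put 7 in bin 5; 17 remain.
Put 4 in bin 3; 2 remain.
Put 4 in bin 4; 2 remain.
5 bins × 24 = 120; used 96; unused 24.

24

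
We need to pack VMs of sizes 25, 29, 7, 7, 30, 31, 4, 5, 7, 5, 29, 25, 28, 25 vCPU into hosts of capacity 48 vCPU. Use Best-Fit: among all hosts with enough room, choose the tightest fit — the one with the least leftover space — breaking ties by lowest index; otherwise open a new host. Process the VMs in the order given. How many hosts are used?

Put 25 vCPU in host 1; 23 vCPU remain.
Put 29 vCPU in host 2; 19 vCPU remain.
Put 7 vCPU in host 2; 12 vCPU remain.
Put 7 vCPU in host 2; 5 vCPU remain.
Put 30 vCPU in host 3; 18 vCPU remain.
Put 31 vCPU in host 4; 17 vCPU remain.
Put 4 vCPU in host 2; 1 vCPU remain.
Put 5 vCPU in host 4; 12 vCPU remain.
Put 7 vCPU in host 4; 5 vCPU remain.
Put 5 vCPU in host 4; 0 vCPU remain.
Put 29 vCPU in host 5; 19 vCPU remain.
Put 25 vCPU in host 6; 23 vCPU remain.
Put 28 vCPU in host 7; 20 vCPU remain.
Put 25 vCPU in host 8; 23 vCPU remain.
Final hosts: [25] [29,7,7,4] [30] [31,5,7,5] [29] [25] [28] [25].

8 hosts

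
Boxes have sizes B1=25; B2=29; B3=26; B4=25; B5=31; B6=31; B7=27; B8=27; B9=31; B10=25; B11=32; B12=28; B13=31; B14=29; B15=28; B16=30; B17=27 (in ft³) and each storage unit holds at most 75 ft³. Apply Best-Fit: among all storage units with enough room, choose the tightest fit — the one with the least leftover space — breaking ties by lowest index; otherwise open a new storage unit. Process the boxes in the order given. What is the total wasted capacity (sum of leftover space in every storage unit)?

193

Put B1 (25 ft³) in storage unit 1; 50 ft³ remain.
Put B2 (29 ft³) in storage unit 1; 21 ft³ remain.
Put B3 (26 ft³) in storage unit 2; 49 ft³ remain.
Put B4 (25 ft³) in storage unit 2; 24 ft³ remain.
Put B5 (31 ft³) in storage unit 3; 44 ft³ remain.
Put B6 (31 ft³) in storage unit 3; 13 ft³ remain.
Put B7 (27 ft³) in storage unit 4; 48 ft³ remain.
Put B8 (27 ft³) in storage unit 4; 21 ft³ remain.
Put B9 (31 ft³) in storage unit 5; 44 ft³ remain.
Put B10 (25 ft³) in storage unit 5; 19 ft³ remain.
Put B11 (32 ft³) in storage unit 6; 43 ft³ remain.
Put B12 (28 ft³) in storage unit 6; 15 ft³ remain.
Put B13 (31 ft³) in storage unit 7; 44 ft³ remain.
Put B14 (29 ft³) in storage unit 7; 15 ft³ remain.
Put B15 (28 ft³) in storage unit 8; 47 ft³ remain.
Put B16 (30 ft³) in storage unit 8; 17 ft³ remain.
Put B17 (27 ft³) in storage unit 9; 48 ft³ remain.
9 storage units × 75 ft³ = 675 ft³; used 482 ft³; unused 193 ft³.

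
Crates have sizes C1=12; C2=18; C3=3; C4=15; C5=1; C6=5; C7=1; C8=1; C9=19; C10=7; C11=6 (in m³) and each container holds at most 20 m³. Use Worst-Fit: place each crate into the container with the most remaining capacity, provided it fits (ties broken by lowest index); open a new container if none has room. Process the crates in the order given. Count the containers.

5

container 1: place C1 (12 m³), 8 m³ left
container 2: place C2 (18 m³), 2 m³ left
container 1: place C3 (3 m³), 5 m³ left
container 3: place C4 (15 m³), 5 m³ left
container 1: place C5 (1 m³), 4 m³ left
container 3: place C6 (5 m³), 0 m³ left
container 1: place C7 (1 m³), 3 m³ left
container 1: place C8 (1 m³), 2 m³ left
container 4: place C9 (19 m³), 1 m³ left
container 5: place C10 (7 m³), 13 m³ left
container 5: place C11 (6 m³), 7 m³ left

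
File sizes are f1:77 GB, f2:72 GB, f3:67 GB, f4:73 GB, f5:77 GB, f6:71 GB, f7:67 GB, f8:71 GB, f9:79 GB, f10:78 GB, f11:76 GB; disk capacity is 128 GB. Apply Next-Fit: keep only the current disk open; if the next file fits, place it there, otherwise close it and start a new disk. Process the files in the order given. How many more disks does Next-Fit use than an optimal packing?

0

Next-Fit: [77] [72] [67] [73] [77] [71] [67] [71] [79] [78] [76] → 11 disks.
11 files exceed 64 GB (half the capacity), and no two of those can share a disk, so at least 11 disks are needed.
So 11 is already optimal.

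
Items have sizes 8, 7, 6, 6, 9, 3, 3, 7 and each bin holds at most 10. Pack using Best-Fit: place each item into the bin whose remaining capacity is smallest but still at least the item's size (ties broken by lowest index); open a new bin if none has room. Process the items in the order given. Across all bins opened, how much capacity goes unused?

11

bin 1: place 8, 2 left
bin 2: place 7, 3 left
bin 3: place 6, 4 left
bin 4: place 6, 4 left
bin 5: place 9, 1 left
bin 2: place 3, 0 left
bin 3: place 3, 1 left
bin 6: place 7, 3 left
6 bins × 10 = 60; used 49; unused 11.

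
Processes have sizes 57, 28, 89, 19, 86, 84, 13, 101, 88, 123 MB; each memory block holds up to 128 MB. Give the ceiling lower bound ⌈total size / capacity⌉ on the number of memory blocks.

Total size = 57 + 28 + 89 + 19 + 86 + 84 + 13 + 101 + 88 + 123 = 688 MB.
⌈688 / 128⌉ = 6.

6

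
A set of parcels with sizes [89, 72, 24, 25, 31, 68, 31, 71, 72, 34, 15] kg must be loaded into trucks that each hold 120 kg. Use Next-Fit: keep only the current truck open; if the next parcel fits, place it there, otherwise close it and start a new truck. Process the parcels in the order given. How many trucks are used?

7 trucks

89 kg → truck 1 (remaining 31 kg)
72 kg → truck 2 (remaining 48 kg)
24 kg → truck 2 (remaining 24 kg)
25 kg → truck 3 (remaining 95 kg)
31 kg → truck 3 (remaining 64 kg)
68 kg → truck 4 (remaining 52 kg)
31 kg → truck 4 (remaining 21 kg)
71 kg → truck 5 (remaining 49 kg)
72 kg → truck 6 (remaining 48 kg)
34 kg → truck 6 (remaining 14 kg)
15 kg → truck 7 (remaining 105 kg)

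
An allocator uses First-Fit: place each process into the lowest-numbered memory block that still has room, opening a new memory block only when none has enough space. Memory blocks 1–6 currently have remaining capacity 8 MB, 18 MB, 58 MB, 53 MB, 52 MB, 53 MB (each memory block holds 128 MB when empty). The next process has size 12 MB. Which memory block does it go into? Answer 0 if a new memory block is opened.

Memory blocks with room: memory block 2 (18 MB), memory block 3 (58 MB), memory block 4 (53 MB), memory block 5 (52 MB), memory block 6 (53 MB).
The first with room is memory block 2.

2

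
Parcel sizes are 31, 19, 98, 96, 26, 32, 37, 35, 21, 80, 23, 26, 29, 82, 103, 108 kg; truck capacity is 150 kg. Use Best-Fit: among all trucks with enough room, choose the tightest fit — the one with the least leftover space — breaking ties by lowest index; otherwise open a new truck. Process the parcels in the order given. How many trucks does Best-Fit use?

truck 1: place 31 kg, 119 kg left
truck 1: place 19 kg, 100 kg left
truck 1: place 98 kg, 2 kg left
truck 2: place 96 kg, 54 kg left
truck 2: place 26 kg, 28 kg left
truck 3: place 32 kg, 118 kg left
truck 3: place 37 kg, 81 kg left
truck 3: place 35 kg, 46 kg left
truck 2: place 21 kg, 7 kg left
truck 4: place 80 kg, 70 kg left
truck 3: place 23 kg, 23 kg left
truck 4: place 26 kg, 44 kg left
truck 4: place 29 kg, 15 kg left
truck 5: place 82 kg, 68 kg left
truck 6: place 103 kg, 47 kg left
truck 7: place 108 kg, 42 kg left

7 trucks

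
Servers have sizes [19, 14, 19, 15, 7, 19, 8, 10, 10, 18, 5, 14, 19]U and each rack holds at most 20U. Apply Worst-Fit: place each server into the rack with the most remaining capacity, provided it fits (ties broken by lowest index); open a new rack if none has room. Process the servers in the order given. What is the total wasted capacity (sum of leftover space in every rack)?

23

Put 19U in rack 1; 1U remain.
Put 14U in rack 2; 6U remain.
Put 19U in rack 3; 1U remain.
Put 15U in rack 4; 5U remain.
Put 7U in rack 5; 13U remain.
Put 19U in rack 6; 1U remain.
Put 8U in rack 5; 5U remain.
Put 10U in rack 7; 10U remain.
Put 10U in rack 7; 0U remain.
Put 18U in rack 8; 2U remain.
Put 5U in rack 2; 1U remain.
Put 14U in rack 9; 6U remain.
Put 19U in rack 10; 1U remain.
10 racks × 20U = 200U; used 177U; unused 23U.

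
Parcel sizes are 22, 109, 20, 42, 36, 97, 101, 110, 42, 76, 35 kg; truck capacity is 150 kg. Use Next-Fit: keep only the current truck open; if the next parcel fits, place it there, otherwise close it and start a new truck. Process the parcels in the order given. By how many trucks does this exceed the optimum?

2

Next-Fit: [22,109] [20,42,36] [97] [101] [110] [42,76] [35] → 7 trucks.
Total size 690 kg; any packing needs at least ⌈690/150⌉ = 5 trucks.
An optimal packing achieves that bound: [110,36] [109,35] [101,42] [97,42] [76,22,20] → 5 trucks.
Excess: 7 − 5 = 2.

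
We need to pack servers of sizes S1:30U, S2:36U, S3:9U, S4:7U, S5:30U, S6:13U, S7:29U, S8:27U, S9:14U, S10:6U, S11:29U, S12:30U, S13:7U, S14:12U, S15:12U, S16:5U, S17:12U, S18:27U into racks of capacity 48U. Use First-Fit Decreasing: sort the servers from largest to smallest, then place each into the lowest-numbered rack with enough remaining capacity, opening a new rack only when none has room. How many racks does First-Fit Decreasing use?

8

Sorted descending: 36, 30, 30, 30, 29, 29, 27, 27, 14, 13, 12, 12, 12, 9, 7, 7, 6, 5.
36U → rack 1 (remaining 12U)
30U → rack 2 (remaining 18U)
30U → rack 3 (remaining 18U)
30U → rack 4 (remaining 18U)
29U → rack 5 (remaining 19U)
29U → rack 6 (remaining 19U)
27U → rack 7 (remaining 21U)
27U → rack 8 (remaining 21U)
14U → rack 2 (remaining 4U)
13U → rack 3 (remaining 5U)
12U → rack 1 (remaining 0U)
12U → rack 4 (remaining 6U)
12U → rack 5 (remaining 7U)
9U → rack 6 (remaining 10U)
7U → rack 5 (remaining 0U)
7U → rack 6 (remaining 3U)
6U → rack 4 (remaining 0U)
5U → rack 3 (remaining 0U)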